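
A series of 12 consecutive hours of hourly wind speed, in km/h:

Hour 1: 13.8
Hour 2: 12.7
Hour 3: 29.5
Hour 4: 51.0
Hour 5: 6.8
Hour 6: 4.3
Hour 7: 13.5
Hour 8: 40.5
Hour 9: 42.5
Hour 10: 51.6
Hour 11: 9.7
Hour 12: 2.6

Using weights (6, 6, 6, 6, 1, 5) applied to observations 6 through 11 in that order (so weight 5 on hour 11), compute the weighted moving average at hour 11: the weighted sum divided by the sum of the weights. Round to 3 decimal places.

Weighted sum: 6·4.3 + 6·13.5 + 6·40.5 + 6·42.5 + 1·51.6 + 5·9.7 = 25.8 + 81.0 + 243.0 + 255.0 + 51.6 + 48.5 = 704.9
Weight total: 6 + 6 + 6 + 6 + 1 + 5 = 30
WMA = 704.9 / 30 = 23.497

23.497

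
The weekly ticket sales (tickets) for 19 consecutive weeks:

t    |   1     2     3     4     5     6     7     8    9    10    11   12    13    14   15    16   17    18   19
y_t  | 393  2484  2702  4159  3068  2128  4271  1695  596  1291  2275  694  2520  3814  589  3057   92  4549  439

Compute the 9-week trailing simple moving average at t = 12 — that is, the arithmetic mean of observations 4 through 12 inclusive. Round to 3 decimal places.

Sum of periods 4–12: 4159 + 3068 + 2128 + 4271 + 1695 + 596 + 1291 + 2275 + 694 = 20177
Divide by 9: 20177 / 9 = 2241.889

2241.889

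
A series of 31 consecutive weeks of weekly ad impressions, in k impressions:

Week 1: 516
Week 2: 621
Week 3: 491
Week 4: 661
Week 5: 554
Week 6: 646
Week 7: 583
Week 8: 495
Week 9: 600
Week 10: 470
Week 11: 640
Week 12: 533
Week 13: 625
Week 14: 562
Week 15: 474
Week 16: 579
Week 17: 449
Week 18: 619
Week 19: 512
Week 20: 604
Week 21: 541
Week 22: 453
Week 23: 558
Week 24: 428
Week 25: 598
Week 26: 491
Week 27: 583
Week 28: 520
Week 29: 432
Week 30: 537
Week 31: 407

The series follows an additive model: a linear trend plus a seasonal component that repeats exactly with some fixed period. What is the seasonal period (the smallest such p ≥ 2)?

7

First differences y_{t+1} − y_t: 105, -130, 170, -107, 92, -63, -88, 105, -130, 170, -107, 92, -63, -88, 105, -130, …
The difference pattern repeats every 7 terms and not for any smaller step, so p = 7.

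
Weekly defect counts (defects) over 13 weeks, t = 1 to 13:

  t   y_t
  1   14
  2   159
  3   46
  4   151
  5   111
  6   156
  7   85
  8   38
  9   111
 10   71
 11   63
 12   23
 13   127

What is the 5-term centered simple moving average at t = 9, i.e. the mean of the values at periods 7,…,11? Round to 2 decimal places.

73.60

Sum of periods 7–11: 85 + 38 + 111 + 71 + 63 = 368
Divide by 5: 368 / 5 = 73.60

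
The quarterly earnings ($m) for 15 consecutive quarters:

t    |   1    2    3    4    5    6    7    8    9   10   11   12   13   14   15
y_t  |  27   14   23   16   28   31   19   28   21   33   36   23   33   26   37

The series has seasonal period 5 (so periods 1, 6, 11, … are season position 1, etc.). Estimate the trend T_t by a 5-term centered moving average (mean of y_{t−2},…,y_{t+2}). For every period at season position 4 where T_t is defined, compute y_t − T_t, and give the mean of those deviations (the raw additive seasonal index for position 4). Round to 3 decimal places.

Season position 4 occurs at t = 4, 9 (where T_t is defined).
t=4: T_4 = 22.40000; y_4 − T_4 = 16 − 22.40000 = -6.40000
t=9: T_9 = 27.40000; y_9 − T_9 = 21 − 27.40000 = -6.40000
Mean deviation: (-6.40000 + -6.40000) / 2 = -6.400

-6.400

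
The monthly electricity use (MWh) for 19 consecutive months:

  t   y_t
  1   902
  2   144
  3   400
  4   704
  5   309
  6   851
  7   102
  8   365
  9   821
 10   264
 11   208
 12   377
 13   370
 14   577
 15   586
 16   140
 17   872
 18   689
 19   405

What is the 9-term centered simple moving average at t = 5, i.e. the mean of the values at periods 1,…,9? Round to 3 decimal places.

Sum of periods 1–9: 902 + 144 + 400 + 704 + 309 + 851 + 102 + 365 + 821 = 4598
Divide by 9: 4598 / 9 = 510.889

510.889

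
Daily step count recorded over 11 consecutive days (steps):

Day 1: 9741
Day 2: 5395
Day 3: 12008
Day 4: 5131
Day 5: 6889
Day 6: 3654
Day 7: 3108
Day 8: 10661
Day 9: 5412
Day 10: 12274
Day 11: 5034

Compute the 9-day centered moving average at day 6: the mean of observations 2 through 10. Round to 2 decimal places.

Sum of periods 2–10: 5395 + 12008 + 5131 + 6889 + 3654 + 3108 + 10661 + 5412 + 12274 = 64532
Divide by 9: 64532 / 9 = 7170.22

7170.22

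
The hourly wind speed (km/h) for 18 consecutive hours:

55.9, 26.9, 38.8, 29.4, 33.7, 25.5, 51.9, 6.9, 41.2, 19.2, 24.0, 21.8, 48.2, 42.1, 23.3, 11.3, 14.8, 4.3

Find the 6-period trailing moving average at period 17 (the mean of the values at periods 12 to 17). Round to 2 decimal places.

26.92

Sum of periods 12–17: 21.8 + 48.2 + 42.1 + 23.3 + 11.3 + 14.8 = 161.5
Divide by 6: 161.5 / 6 = 26.92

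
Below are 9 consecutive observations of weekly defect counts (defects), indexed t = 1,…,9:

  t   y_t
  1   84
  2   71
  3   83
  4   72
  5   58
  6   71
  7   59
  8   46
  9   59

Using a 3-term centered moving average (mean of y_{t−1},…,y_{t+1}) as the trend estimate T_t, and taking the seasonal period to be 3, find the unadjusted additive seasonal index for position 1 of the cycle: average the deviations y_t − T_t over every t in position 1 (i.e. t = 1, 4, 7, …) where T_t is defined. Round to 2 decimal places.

0.67

Season position 1 occurs at t = 4, 7 (where T_t is defined).
t=4: T_4 = 71.0000; y_4 − T_4 = 72 − 71.0000 = 1.0000
t=7: T_7 = 58.6667; y_7 − T_7 = 59 − 58.6667 = 0.3333
Mean deviation: (1.0000 + 0.3333) / 2 = 0.67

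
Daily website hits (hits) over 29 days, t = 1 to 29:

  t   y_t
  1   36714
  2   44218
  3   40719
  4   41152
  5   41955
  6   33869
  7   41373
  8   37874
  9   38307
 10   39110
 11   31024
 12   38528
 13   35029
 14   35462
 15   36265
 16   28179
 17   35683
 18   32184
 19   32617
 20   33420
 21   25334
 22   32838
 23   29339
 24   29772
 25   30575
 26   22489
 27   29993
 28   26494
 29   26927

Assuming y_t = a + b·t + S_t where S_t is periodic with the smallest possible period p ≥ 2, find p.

5

First differences y_{t+1} − y_t: 7504, -3499, 433, 803, -8086, 7504, -3499, 433, 803, -8086, 7504, -3499, …
The difference pattern repeats every 5 terms and not for any smaller step, so p = 5.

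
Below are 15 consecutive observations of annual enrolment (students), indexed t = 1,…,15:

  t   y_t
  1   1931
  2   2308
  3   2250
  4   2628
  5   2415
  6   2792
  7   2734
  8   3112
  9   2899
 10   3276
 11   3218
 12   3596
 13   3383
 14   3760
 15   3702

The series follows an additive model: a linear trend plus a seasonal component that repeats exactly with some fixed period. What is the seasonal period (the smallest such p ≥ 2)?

First differences y_{t+1} − y_t: 377, -58, 378, -213, 377, -58, 378, -213, 377, -58, …
The difference pattern repeats every 4 terms and not for any smaller step, so p = 4.

4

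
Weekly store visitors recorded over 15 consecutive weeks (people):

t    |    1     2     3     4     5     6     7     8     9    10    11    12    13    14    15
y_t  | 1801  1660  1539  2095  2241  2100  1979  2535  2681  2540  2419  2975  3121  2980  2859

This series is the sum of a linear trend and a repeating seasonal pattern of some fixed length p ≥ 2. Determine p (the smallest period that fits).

4

First differences y_{t+1} − y_t: -141, -121, 556, 146, -141, -121, 556, 146, -141, -121, …
The difference pattern repeats every 4 terms and not for any smaller step, so p = 4.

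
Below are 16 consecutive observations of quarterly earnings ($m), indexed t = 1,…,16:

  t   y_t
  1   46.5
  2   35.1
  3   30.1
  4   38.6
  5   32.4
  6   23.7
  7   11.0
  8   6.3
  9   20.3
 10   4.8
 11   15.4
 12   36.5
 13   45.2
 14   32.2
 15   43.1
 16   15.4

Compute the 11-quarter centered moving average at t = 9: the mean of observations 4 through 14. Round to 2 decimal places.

Sum of periods 4–14: 38.6 + 32.4 + 23.7 + 11.0 + 6.3 + 20.3 + 4.8 + 15.4 + 36.5 + 45.2 + 32.2 = 266.4
Divide by 11: 266.4 / 11 = 24.22

24.22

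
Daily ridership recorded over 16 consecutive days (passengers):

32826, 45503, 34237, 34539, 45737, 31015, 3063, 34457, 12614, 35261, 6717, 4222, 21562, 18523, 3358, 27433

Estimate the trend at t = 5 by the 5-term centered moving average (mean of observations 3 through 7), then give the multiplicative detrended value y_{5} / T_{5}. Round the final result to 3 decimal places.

1.539

Trend T_5 = (34237 + 34539 + 45737 + 31015 + 3063) / 5 = 148591/5 = 29718.20000
Ratio to trend: 45737 / 29718.20000 = 1.539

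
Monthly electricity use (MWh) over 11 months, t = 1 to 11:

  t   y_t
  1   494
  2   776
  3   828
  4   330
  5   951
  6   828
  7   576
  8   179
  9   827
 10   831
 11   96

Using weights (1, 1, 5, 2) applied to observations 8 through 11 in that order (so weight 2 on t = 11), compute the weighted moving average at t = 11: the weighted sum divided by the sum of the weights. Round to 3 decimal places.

594.778

Weighted sum: 1·179 + 1·827 + 5·831 + 2·96 = 179 + 827 + 4155 + 192 = 5353
Weight total: 1 + 1 + 5 + 2 = 9
WMA = 5353 / 9 = 594.778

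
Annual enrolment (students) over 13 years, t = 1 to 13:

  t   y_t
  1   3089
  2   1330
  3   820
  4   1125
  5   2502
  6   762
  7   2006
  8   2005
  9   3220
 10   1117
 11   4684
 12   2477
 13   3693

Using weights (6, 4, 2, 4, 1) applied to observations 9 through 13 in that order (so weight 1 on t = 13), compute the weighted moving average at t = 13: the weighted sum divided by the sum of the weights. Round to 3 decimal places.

Weighted sum: 6·3220 + 4·1117 + 2·4684 + 4·2477 + 1·3693 = 19320 + 4468 + 9368 + 9908 + 3693 = 46757
Weight total: 6 + 4 + 2 + 4 + 1 = 17
WMA = 46757 / 17 = 2750.412

2750.412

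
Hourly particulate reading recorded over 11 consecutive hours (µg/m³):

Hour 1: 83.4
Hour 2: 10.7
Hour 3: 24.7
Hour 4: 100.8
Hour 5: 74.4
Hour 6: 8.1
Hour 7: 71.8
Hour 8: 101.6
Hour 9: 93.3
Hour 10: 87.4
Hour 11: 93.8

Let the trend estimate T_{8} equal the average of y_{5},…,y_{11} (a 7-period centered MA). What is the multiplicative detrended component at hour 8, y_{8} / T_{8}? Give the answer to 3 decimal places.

Trend T_8 = (74.4 + 8.1 + 71.8 + 101.6 + 93.3 + 87.4 + 93.8) / 7 = 530.4/7 = 75.77143
Ratio to trend: 101.6 / 75.77143 = 1.341

1.341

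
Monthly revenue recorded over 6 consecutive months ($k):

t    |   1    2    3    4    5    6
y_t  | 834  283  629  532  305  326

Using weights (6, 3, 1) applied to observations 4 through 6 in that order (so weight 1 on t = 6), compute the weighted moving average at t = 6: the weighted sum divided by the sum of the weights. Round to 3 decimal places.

443.300

Weighted sum: 6·532 + 3·305 + 1·326 = 3192 + 915 + 326 = 4433
Weight total: 6 + 3 + 1 = 10
WMA = 4433 / 10 = 443.300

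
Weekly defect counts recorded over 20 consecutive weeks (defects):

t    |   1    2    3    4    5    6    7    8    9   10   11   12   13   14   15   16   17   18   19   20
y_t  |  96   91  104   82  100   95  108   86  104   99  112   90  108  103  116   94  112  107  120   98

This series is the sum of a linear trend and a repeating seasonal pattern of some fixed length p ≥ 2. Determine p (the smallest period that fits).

4

First differences y_{t+1} − y_t: -5, 13, -22, 18, -5, 13, -22, 18, -5, 13, …
The difference pattern repeats every 4 terms and not for any smaller step, so p = 4.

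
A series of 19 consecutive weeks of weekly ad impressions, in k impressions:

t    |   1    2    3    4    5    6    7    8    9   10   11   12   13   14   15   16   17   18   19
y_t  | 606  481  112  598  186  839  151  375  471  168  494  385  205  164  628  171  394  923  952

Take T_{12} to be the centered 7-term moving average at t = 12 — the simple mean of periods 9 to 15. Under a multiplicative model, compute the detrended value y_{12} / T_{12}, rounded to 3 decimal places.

1.072

Trend T_12 = (471 + 168 + 494 + 385 + 205 + 164 + 628) / 7 = 2515/7 = 359.28571
Ratio to trend: 385 / 359.28571 = 1.072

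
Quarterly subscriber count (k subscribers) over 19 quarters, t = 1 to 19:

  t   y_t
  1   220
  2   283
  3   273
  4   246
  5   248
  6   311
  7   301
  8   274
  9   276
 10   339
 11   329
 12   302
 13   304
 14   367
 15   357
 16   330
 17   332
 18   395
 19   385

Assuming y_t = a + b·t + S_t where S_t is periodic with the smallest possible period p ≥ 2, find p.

First differences y_{t+1} − y_t: 63, -10, -27, 2, 63, -10, -27, 2, 63, -10, …
The difference pattern repeats every 4 terms and not for any smaller step, so p = 4.

4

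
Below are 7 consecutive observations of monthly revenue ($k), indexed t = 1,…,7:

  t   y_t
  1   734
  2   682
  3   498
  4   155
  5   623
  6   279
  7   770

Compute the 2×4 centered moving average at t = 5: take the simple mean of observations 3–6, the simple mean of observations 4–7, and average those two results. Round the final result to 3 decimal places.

Sum over 3–6: 498 + 155 + 623 + 279 = 1555
Sum over 4–7: 155 + 623 + 279 + 770 = 1827
CMA at t=5 = (1555 + 1827) / (2·4) = 3382 / 8 = 422.750

422.750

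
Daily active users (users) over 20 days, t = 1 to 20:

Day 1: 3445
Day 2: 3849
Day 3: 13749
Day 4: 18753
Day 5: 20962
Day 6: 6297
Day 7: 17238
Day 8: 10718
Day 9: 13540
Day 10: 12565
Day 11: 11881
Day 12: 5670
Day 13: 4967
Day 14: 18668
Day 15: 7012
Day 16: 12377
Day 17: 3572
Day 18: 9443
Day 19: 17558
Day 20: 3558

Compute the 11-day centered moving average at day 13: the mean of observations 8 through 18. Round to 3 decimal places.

10037.545

Sum of periods 8–18: 10718 + 13540 + 12565 + 11881 + 5670 + 4967 + 18668 + 7012 + 12377 + 3572 + 9443 = 110413
Divide by 11: 110413 / 11 = 10037.545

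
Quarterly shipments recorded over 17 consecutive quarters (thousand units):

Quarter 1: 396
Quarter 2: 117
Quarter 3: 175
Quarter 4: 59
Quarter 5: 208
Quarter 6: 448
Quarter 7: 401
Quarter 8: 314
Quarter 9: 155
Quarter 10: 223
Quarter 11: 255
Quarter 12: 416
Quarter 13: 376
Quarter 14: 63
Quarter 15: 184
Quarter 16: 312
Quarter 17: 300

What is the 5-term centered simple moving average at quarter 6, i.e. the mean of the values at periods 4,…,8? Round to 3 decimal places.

286.000

Sum of periods 4–8: 59 + 208 + 448 + 401 + 314 = 1430
Divide by 5: 1430 / 5 = 286.000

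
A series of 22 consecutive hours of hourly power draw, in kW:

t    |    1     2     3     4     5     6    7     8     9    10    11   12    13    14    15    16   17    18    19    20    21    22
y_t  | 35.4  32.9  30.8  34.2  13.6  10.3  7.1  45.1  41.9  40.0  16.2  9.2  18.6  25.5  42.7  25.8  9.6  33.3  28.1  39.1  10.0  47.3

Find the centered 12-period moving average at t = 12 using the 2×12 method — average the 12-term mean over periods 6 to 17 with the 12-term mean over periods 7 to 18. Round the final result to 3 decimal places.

Sum over 6–17: 10.3 + 7.1 + 45.1 + 41.9 + 40.0 + 16.2 + 9.2 + 18.6 + 25.5 + 42.7 + 25.8 + 9.6 = 292.0
Sum over 7–18: 7.1 + 45.1 + 41.9 + 40.0 + 16.2 + 9.2 + 18.6 + 25.5 + 42.7 + 25.8 + 9.6 + 33.3 = 315.0
CMA at t=12 = (292.0 + 315.0) / (2·12) = 607.0 / 24 = 25.292

25.292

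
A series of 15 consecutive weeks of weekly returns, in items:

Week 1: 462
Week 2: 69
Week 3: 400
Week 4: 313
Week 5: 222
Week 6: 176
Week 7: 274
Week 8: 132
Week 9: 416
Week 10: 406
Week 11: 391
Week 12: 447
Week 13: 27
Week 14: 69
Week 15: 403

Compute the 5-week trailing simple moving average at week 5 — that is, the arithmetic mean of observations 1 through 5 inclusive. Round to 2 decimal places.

Sum of periods 1–5: 462 + 69 + 400 + 313 + 222 = 1466
Divide by 5: 1466 / 5 = 293.20

293.20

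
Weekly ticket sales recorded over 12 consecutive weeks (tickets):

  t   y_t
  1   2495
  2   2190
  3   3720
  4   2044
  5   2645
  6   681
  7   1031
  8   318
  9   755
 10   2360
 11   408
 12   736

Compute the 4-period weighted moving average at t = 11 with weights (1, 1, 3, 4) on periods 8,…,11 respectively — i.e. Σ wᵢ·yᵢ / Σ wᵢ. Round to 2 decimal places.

1087.22

Weighted sum: 1·318 + 1·755 + 3·2360 + 4·408 = 318 + 755 + 7080 + 1632 = 9785
Weight total: 1 + 1 + 3 + 4 = 9
WMA = 9785 / 9 = 1087.22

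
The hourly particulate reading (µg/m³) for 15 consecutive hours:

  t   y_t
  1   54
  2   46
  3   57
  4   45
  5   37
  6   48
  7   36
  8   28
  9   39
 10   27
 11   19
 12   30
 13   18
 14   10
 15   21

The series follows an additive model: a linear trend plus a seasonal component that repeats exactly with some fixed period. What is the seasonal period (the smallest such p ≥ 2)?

First differences y_{t+1} − y_t: -8, 11, -12, -8, 11, -12, -8, 11, …
The difference pattern repeats every 3 terms and not for any smaller step, so p = 3.

3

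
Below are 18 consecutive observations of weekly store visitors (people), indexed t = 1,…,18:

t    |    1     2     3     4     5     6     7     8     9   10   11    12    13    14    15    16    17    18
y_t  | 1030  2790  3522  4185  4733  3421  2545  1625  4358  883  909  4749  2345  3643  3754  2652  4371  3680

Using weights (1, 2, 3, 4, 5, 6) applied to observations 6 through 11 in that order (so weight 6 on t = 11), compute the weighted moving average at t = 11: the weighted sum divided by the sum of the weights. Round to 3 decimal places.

1937.476

Weighted sum: 1·3421 + 2·2545 + 3·1625 + 4·4358 + 5·883 + 6·909 = 3421 + 5090 + 4875 + 17432 + 4415 + 5454 = 40687
Weight total: 1 + 2 + 3 + 4 + 5 + 6 = 21
WMA = 40687 / 21 = 1937.476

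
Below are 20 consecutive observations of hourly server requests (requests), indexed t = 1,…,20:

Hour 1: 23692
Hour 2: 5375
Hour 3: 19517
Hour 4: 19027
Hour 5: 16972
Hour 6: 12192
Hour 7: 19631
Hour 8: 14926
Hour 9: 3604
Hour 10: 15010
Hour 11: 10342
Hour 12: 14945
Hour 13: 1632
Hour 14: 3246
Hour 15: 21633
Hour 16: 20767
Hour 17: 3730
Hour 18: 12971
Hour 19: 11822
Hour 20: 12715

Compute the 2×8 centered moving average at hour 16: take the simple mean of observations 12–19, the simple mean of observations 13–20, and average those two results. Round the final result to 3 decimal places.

Sum over 12–19: 14945 + 1632 + 3246 + 21633 + 20767 + 3730 + 12971 + 11822 = 90746
Sum over 13–20: 1632 + 3246 + 21633 + 20767 + 3730 + 12971 + 11822 + 12715 = 88516
CMA at t=16 = (90746 + 88516) / (2·8) = 179262 / 16 = 11203.875

11203.875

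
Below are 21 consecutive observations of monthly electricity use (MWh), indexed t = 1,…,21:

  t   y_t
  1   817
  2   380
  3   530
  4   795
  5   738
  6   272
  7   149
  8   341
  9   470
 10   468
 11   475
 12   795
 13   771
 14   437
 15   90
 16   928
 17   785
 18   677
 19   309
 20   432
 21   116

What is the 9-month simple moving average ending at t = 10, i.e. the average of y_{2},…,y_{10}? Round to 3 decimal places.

Sum of periods 2–10: 380 + 530 + 795 + 738 + 272 + 149 + 341 + 470 + 468 = 4143
Divide by 9: 4143 / 9 = 460.333

460.333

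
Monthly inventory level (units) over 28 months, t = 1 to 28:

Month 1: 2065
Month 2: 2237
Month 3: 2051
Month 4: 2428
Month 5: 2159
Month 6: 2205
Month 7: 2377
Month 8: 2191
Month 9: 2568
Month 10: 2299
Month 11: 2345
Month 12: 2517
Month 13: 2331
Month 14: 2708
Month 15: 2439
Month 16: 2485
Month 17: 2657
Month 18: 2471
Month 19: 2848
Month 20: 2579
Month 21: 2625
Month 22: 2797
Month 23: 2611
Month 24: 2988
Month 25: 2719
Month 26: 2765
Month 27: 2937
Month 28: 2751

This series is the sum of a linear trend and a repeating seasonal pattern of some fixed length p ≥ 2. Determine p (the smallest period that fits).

5

First differences y_{t+1} − y_t: 172, -186, 377, -269, 46, 172, -186, 377, -269, 46, 172, -186, …
The difference pattern repeats every 5 terms and not for any smaller step, so p = 5.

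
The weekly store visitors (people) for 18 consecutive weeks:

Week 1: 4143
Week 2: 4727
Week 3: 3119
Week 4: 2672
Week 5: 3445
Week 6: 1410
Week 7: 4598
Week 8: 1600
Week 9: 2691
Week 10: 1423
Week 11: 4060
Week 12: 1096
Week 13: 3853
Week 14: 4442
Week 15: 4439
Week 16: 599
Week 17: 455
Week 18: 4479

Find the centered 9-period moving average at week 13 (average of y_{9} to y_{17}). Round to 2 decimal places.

Sum of periods 9–17: 2691 + 1423 + 4060 + 1096 + 3853 + 4442 + 4439 + 599 + 455 = 23058
Divide by 9: 23058 / 9 = 2562.00

2562.00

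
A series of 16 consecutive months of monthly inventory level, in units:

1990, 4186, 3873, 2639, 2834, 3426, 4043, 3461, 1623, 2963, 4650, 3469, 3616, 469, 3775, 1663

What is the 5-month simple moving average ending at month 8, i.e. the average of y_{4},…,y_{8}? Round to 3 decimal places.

3280.600

Sum of periods 4–8: 2639 + 2834 + 3426 + 4043 + 3461 = 16403
Divide by 5: 16403 / 5 = 3280.600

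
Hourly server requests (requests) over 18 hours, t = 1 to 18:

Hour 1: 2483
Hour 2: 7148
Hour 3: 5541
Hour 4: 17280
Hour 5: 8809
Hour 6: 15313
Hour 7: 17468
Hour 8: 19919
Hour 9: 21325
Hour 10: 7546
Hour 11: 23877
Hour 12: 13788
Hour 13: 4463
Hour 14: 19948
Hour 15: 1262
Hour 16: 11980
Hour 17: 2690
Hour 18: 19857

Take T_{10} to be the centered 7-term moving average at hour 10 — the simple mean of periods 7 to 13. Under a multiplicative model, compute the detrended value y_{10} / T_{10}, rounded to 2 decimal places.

Trend T_10 = (17468 + 19919 + 21325 + 7546 + 23877 + 13788 + 4463) / 7 = 108386/7 = 15483.7143
Ratio to trend: 7546 / 15483.7143 = 0.49

0.49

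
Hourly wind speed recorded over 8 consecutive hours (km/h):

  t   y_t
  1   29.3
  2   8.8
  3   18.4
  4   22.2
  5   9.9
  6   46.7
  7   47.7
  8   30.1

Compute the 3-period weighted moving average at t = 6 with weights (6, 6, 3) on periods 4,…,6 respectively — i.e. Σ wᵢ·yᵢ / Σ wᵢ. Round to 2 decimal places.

22.18

Weighted sum: 6·22.2 + 6·9.9 + 3·46.7 = 133.2 + 59.4 + 140.1 = 332.7
Weight total: 6 + 6 + 3 = 15
WMA = 332.7 / 15 = 22.18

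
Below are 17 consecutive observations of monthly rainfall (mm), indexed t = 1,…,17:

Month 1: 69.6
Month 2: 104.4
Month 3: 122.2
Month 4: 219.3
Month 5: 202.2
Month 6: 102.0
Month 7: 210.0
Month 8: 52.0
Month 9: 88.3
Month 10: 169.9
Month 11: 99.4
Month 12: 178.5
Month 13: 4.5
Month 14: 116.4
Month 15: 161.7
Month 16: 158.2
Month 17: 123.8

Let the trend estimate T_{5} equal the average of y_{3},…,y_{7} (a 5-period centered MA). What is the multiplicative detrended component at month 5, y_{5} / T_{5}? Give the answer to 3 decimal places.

1.181

Trend T_5 = (122.2 + 219.3 + 202.2 + 102.0 + 210.0) / 5 = 855.7/5 = 171.14000
Ratio to trend: 202.2 / 171.14000 = 1.181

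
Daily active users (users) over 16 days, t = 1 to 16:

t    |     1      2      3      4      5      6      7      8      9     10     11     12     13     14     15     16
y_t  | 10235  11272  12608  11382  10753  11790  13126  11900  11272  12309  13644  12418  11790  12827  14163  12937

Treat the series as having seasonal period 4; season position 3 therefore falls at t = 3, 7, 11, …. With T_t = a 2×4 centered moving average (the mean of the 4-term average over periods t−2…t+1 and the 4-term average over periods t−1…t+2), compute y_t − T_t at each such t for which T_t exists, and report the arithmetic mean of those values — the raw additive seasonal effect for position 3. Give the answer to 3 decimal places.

Season position 3 occurs at t = 3, 7, 11 (where T_t is defined).
t=3: T_3 = 11439.00000; y_3 − T_3 = 12608 − 11439.00000 = 1169.00000
t=7: T_7 = 11957.12500; y_7 − T_7 = 13126 − 11957.12500 = 1168.87500
t=11: T_11 = 12475.50000; y_11 − T_11 = 13644 − 12475.50000 = 1168.50000
Mean deviation: (1169.00000 + 1168.87500 + 1168.50000) / 3 = 1168.792

1168.792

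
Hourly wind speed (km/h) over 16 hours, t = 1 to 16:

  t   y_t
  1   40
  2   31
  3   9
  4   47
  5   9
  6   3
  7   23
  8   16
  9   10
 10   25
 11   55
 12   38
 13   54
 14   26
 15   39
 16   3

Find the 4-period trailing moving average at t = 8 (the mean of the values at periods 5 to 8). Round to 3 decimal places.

Sum of periods 5–8: 9 + 3 + 23 + 16 = 51
Divide by 4: 51 / 4 = 12.750

12.750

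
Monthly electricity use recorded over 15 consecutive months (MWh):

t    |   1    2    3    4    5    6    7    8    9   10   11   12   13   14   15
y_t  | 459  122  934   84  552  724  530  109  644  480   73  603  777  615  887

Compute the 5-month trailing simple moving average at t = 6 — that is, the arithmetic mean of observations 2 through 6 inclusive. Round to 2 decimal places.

483.20

Sum of periods 2–6: 122 + 934 + 84 + 552 + 724 = 2416
Divide by 5: 2416 / 5 = 483.20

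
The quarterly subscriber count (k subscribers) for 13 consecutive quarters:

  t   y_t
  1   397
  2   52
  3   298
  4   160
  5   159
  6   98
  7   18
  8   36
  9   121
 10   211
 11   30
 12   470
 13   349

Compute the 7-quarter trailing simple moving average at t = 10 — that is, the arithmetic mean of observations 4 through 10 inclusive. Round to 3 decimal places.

114.714

Sum of periods 4–10: 160 + 159 + 98 + 18 + 36 + 121 + 211 = 803
Divide by 7: 803 / 7 = 114.714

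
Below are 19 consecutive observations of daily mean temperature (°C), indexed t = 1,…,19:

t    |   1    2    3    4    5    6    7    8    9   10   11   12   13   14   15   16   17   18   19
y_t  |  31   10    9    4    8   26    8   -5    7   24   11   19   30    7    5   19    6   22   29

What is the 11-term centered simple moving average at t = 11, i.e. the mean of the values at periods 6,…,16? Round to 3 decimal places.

13.727

Sum of periods 6–16: 26 + 8 + (-5) + 7 + 24 + 11 + 19 + 30 + 7 + 5 + 19 = 151
Divide by 11: 151 / 11 = 13.727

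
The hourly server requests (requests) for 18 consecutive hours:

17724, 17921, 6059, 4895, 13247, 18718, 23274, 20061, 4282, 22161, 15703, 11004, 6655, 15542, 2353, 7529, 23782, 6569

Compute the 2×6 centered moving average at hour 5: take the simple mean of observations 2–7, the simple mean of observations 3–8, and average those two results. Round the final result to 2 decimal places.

Sum over 2–7: 17921 + 6059 + 4895 + 13247 + 18718 + 23274 = 84114
Sum over 3–8: 6059 + 4895 + 13247 + 18718 + 23274 + 20061 = 86254
CMA at t=5 = (84114 + 86254) / (2·6) = 170368 / 12 = 14197.33

14197.33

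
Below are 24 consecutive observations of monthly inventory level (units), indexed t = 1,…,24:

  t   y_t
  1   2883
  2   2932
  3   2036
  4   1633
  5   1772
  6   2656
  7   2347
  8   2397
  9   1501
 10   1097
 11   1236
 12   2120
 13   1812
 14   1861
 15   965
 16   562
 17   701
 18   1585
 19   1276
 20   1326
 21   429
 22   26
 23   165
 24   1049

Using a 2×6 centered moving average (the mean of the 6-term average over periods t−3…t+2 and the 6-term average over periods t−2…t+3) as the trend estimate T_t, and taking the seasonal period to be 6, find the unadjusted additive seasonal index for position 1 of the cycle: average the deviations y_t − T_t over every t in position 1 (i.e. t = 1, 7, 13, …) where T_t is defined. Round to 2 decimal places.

340.97

Season position 1 occurs at t = 7, 13, 19 (where T_t is defined).
t=7: T_7 = 2006.3333; y_7 − T_7 = 2347 − 2006.3333 = 340.6667
t=13: T_13 = 1470.5833; y_13 − T_13 = 1812 − 1470.5833 = 341.4167
t=19: T_19 = 935.1667; y_19 − T_19 = 1276 − 935.1667 = 340.8333
Mean deviation: (340.6667 + 341.4167 + 340.8333) / 3 = 340.97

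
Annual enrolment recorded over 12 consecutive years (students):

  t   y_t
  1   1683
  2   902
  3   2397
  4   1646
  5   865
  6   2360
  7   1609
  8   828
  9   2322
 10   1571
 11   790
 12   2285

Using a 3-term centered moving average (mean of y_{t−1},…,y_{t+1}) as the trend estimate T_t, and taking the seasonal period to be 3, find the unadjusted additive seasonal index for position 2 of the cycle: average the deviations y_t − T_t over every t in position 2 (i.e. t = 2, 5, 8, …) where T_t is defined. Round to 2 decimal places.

Season position 2 occurs at t = 2, 5, 8, 11 (where T_t is defined).
t=2: T_2 = 1660.6667; y_2 − T_2 = 902 − 1660.6667 = -758.6667
t=5: T_5 = 1623.6667; y_5 − T_5 = 865 − 1623.6667 = -758.6667
t=8: T_8 = 1586.3333; y_8 − T_8 = 828 − 1586.3333 = -758.3333
t=11: T_11 = 1548.6667; y_11 − T_11 = 790 − 1548.6667 = -758.6667
Mean deviation: (-758.6667 + -758.6667 + -758.3333 + -758.6667) / 4 = -758.58

-758.58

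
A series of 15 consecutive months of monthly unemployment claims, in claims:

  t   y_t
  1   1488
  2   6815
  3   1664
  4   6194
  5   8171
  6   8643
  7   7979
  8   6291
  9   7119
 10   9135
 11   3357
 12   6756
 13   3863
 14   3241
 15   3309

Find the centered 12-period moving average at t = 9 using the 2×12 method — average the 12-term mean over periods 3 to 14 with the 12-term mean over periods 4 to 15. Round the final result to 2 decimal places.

6102.96

Sum over 3–14: 1664 + 6194 + 8171 + 8643 + 7979 + 6291 + 7119 + 9135 + 3357 + 6756 + 3863 + 3241 = 72413
Sum over 4–15: 6194 + 8171 + 8643 + 7979 + 6291 + 7119 + 9135 + 3357 + 6756 + 3863 + 3241 + 3309 = 74058
CMA at t=9 = (72413 + 74058) / (2·12) = 146471 / 24 = 6102.96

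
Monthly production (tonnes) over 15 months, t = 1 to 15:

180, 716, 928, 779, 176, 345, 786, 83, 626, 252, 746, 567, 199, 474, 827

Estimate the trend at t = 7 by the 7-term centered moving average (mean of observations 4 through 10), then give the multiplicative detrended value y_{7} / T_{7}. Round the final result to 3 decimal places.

Trend T_7 = (779 + 176 + 345 + 786 + 83 + 626 + 252) / 7 = 3047/7 = 435.28571
Ratio to trend: 786 / 435.28571 = 1.806

1.806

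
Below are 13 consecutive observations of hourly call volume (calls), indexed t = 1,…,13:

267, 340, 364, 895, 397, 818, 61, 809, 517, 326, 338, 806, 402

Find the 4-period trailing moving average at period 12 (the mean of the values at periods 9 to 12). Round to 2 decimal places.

Sum of periods 9–12: 517 + 326 + 338 + 806 = 1987
Divide by 4: 1987 / 4 = 496.75

496.75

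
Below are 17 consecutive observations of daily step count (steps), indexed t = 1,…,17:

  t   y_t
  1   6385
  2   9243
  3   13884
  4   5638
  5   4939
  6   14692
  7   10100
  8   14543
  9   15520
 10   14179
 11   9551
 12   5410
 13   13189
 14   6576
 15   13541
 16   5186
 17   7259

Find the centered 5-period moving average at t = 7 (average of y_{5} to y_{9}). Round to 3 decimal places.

Sum of periods 5–9: 4939 + 14692 + 10100 + 14543 + 15520 = 59794
Divide by 5: 59794 / 5 = 11958.800

11958.800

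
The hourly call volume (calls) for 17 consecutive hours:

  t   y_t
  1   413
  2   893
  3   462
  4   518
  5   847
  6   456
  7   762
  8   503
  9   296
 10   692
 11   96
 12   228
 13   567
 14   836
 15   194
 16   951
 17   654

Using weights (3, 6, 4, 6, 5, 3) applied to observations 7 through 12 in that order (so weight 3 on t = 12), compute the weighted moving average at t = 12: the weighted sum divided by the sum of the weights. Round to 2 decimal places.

437.19

Weighted sum: 3·762 + 6·503 + 4·296 + 6·692 + 5·96 + 3·228 = 2286 + 3018 + 1184 + 4152 + 480 + 684 = 11804
Weight total: 3 + 6 + 4 + 6 + 5 + 3 = 27
WMA = 11804 / 27 = 437.19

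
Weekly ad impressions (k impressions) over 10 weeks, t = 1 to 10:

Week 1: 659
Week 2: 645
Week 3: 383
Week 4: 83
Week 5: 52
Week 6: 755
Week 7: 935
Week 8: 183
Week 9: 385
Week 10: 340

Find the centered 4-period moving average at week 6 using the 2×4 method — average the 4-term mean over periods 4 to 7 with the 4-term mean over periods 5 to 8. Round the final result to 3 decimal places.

468.750

Sum over 4–7: 83 + 52 + 755 + 935 = 1825
Sum over 5–8: 52 + 755 + 935 + 183 = 1925
CMA at t=6 = (1825 + 1925) / (2·4) = 3750 / 8 = 468.750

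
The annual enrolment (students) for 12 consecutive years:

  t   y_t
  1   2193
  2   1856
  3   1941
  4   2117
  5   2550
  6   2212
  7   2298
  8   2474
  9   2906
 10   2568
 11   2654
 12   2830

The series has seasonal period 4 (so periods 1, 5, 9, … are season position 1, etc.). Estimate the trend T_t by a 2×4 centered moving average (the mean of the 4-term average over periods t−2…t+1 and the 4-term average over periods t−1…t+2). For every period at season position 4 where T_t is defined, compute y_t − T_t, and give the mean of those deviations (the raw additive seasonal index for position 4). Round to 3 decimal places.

Season position 4 occurs at t = 4, 8 (where T_t is defined).
t=4: T_4 = 2160.50000; y_4 − T_4 = 2117 − 2160.50000 = -43.50000
t=8: T_8 = 2517.00000; y_8 − T_8 = 2474 − 2517.00000 = -43.00000
Mean deviation: (-43.50000 + -43.00000) / 2 = -43.250

-43.250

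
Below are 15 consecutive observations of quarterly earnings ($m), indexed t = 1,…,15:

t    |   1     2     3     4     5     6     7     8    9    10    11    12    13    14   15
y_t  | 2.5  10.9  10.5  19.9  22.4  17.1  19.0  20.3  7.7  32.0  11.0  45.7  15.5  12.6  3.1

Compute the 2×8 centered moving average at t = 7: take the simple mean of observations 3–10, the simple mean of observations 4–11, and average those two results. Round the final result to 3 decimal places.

Sum over 3–10: 10.5 + 19.9 + 22.4 + 17.1 + 19.0 + 20.3 + 7.7 + 32.0 = 148.9
Sum over 4–11: 19.9 + 22.4 + 17.1 + 19.0 + 20.3 + 7.7 + 32.0 + 11.0 = 149.4
CMA at t=7 = (148.9 + 149.4) / (2·8) = 298.3 / 16 = 18.644

18.644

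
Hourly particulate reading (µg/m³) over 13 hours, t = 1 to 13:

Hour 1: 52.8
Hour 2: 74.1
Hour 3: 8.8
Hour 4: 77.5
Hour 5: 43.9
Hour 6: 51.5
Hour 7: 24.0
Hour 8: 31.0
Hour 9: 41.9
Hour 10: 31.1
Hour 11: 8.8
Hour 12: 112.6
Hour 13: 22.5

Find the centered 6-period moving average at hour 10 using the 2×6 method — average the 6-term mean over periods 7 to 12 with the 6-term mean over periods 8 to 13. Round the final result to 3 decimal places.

Sum over 7–12: 24.0 + 31.0 + 41.9 + 31.1 + 8.8 + 112.6 = 249.4
Sum over 8–13: 31.0 + 41.9 + 31.1 + 8.8 + 112.6 + 22.5 = 247.9
CMA at t=10 = (249.4 + 247.9) / (2·6) = 497.3 / 12 = 41.442

41.442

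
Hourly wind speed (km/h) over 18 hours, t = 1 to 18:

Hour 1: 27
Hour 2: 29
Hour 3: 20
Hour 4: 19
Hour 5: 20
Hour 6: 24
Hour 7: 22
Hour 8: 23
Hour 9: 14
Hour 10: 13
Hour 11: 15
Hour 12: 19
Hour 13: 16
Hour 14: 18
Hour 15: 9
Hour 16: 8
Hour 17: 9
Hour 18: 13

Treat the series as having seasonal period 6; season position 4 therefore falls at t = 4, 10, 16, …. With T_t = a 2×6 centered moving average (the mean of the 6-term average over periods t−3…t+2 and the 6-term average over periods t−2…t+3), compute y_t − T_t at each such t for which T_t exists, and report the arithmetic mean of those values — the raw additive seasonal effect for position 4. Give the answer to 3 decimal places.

Season position 4 occurs at t = 4, 10 (where T_t is defined).
t=4: T_4 = 22.75000; y_4 − T_4 = 19 − 22.75000 = -3.75000
t=10: T_10 = 17.16667; y_10 − T_10 = 13 − 17.16667 = -4.16667
Mean deviation: (-3.75000 + -4.16667) / 2 = -3.958

-3.958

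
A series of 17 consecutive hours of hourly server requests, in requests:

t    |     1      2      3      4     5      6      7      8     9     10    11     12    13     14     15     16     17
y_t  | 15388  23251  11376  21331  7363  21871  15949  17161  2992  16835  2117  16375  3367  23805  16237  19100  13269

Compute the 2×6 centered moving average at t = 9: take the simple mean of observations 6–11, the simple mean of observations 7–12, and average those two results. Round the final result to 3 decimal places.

12362.833

Sum over 6–11: 21871 + 15949 + 17161 + 2992 + 16835 + 2117 = 76925
Sum over 7–12: 15949 + 17161 + 2992 + 16835 + 2117 + 16375 = 71429
CMA at t=9 = (76925 + 71429) / (2·6) = 148354 / 12 = 12362.833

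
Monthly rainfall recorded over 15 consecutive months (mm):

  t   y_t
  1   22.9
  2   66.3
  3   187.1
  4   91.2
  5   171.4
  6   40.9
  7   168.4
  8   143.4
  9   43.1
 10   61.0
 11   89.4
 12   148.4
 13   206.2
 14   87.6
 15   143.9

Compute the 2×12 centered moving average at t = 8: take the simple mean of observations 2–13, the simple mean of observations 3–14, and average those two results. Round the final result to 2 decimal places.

118.95

Sum over 2–13: 66.3 + 187.1 + 91.2 + 171.4 + 40.9 + 168.4 + 143.4 + 43.1 + 61.0 + 89.4 + 148.4 + 206.2 = 1416.8
Sum over 3–14: 187.1 + 91.2 + 171.4 + 40.9 + 168.4 + 143.4 + 43.1 + 61.0 + 89.4 + 148.4 + 206.2 + 87.6 = 1438.1
CMA at t=8 = (1416.8 + 1438.1) / (2·12) = 2854.9 / 24 = 118.95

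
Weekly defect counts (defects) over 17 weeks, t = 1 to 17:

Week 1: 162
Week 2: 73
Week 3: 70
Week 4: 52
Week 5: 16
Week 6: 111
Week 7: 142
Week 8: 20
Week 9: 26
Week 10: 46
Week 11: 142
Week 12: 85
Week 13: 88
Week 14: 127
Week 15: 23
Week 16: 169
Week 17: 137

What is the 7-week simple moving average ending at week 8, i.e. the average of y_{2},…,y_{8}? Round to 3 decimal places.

Sum of periods 2–8: 73 + 70 + 52 + 16 + 111 + 142 + 20 = 484
Divide by 7: 484 / 7 = 69.143

69.143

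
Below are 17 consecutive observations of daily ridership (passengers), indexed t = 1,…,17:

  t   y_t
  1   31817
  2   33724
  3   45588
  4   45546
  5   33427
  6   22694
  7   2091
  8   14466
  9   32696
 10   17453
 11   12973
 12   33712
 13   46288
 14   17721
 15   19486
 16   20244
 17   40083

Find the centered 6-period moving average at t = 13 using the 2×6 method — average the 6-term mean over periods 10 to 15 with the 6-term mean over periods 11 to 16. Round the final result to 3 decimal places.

24838.083

Sum over 10–15: 17453 + 12973 + 33712 + 46288 + 17721 + 19486 = 147633
Sum over 11–16: 12973 + 33712 + 46288 + 17721 + 19486 + 20244 = 150424
CMA at t=13 = (147633 + 150424) / (2·6) = 298057 / 12 = 24838.083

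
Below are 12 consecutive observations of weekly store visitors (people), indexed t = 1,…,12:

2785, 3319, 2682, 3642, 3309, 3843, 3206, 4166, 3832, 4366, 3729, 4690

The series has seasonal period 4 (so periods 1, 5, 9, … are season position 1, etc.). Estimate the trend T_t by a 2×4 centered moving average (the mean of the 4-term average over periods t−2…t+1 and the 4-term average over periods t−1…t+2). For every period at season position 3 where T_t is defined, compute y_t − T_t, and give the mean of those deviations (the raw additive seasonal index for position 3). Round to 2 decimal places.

Season position 3 occurs at t = 3, 7 (where T_t is defined).
t=3: T_3 = 3172.5000; y_3 − T_3 = 2682 − 3172.5000 = -490.5000
t=7: T_7 = 3696.3750; y_7 − T_7 = 3206 − 3696.3750 = -490.3750
Mean deviation: (-490.5000 + -490.3750) / 2 = -490.44

-490.44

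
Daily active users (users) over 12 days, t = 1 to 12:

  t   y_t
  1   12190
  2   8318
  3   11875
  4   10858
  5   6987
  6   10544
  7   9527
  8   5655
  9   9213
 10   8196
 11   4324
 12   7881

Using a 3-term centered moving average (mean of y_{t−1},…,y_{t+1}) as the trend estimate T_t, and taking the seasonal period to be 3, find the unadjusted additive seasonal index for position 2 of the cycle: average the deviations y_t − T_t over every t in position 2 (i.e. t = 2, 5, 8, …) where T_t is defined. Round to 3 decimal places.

-2476.333

Season position 2 occurs at t = 2, 5, 8, 11 (where T_t is defined).
t=2: T_2 = 10794.33333; y_2 − T_2 = 8318 − 10794.33333 = -2476.33333
t=5: T_5 = 9463.00000; y_5 − T_5 = 6987 − 9463.00000 = -2476.00000
t=8: T_8 = 8131.66667; y_8 − T_8 = 5655 − 8131.66667 = -2476.66667
t=11: T_11 = 6800.33333; y_11 − T_11 = 4324 − 6800.33333 = -2476.33333
Mean deviation: (-2476.33333 + -2476.00000 + -2476.66667 + -2476.33333) / 4 = -2476.333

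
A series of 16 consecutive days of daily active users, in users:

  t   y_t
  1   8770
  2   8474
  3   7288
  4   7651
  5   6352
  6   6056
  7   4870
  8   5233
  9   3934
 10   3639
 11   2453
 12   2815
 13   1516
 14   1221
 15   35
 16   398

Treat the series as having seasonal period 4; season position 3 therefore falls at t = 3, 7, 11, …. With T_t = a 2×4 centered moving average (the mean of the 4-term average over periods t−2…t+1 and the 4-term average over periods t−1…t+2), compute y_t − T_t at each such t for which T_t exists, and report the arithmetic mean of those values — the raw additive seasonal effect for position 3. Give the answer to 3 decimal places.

-455.333

Season position 3 occurs at t = 3, 7, 11 (where T_t is defined).
t=3: T_3 = 7743.50000; y_3 − T_3 = 7288 − 7743.50000 = -455.50000
t=7: T_7 = 5325.50000; y_7 − T_7 = 4870 − 5325.50000 = -455.50000
t=11: T_11 = 2908.00000; y_11 − T_11 = 2453 − 2908.00000 = -455.00000
Mean deviation: (-455.50000 + -455.50000 + -455.00000) / 3 = -455.333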